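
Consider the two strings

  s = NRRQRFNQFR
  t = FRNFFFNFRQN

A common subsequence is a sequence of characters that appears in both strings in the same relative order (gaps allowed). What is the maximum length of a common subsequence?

Let dp[i][j] be the LCS length of the first i characters of s and the first j characters of t. dp[i][j] = dp[i-1][j-1]+1 when the i-th and j-th characters match, else max(dp[i-1][j], dp[i][j-1]).
    ·  F  R  N  F  F  F  N  F  R  Q  N
 ·  0  0  0  0  0  0  0  0  0  0  0  0
 N  0  0  0  1  1  1  1  1  1  1  1  1
 R  0  0  1  1  1  1  1  1  1  2  2  2
 R  0  0  1  1  1  1  1  1  1  2  2  2
 Q  0  0  1  1  1  1  1  1  1  2  3  3
 R  0  0  1  1  1  1  1  1  1  2  3  3
 F  0  1  1  1  2  2  2  2  2  2  3  3
 N  0  1  1  2  2  2  2  3  3  3  3  4
 Q  0  1  1  2  2  2  2  3  3  3  4  4
 F  0  1  1  2  3  3  3  3  4  4  4  4
 R  0  1  2  2  3  3  3  3  4  5  5  5
dp[10][11] = 5. One LCS (by backtracking along matches): NFNFR.

5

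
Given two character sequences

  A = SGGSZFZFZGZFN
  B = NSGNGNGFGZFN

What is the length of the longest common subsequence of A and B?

Match S (A #1, B #2), then G (A #2, B #5), then G (A #3, B #7), then F (A #8, B #8), then G (A #10, B #9), then Z (A #11, B #10), then F (A #12, B #11), then N (A #13, B #12) — 8 characters in the same relative order in both. Since dp[13][12] = 8, nothing longer is possible.

8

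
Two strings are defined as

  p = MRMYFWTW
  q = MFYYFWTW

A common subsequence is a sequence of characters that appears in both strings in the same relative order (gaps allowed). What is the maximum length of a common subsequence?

6

Match M at p[1]=q[1], then Y at p[4]=q[4], then F at p[5]=q[5], then W at p[6]=q[6], then T at p[7]=q[7], then W at p[8]=q[8] — 6 characters in the same relative order in both. dp[8][8] = 6 confirms this is the maximum.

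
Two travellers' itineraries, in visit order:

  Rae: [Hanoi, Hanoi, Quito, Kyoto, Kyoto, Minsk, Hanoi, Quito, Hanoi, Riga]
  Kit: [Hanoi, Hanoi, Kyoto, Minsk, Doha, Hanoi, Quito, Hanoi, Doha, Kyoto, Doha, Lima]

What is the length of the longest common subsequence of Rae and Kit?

7

Match Hanoi (Rae #1, Kit #1) → Hanoi (Rae #2, Kit #2) → Kyoto (Rae #5, Kit #3) → Minsk (Rae #6, Kit #4) → Hanoi (Rae #7, Kit #6) → Quito (Rae #8, Kit #7) → Hanoi (Rae #9, Kit #8) — 7 stops in the same relative order in both. dp[10][12] = 7 confirms this is the maximum.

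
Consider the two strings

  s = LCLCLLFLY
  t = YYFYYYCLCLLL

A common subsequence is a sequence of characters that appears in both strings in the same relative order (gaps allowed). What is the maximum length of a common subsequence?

Let dp[i][j] be the LCS length of the first i characters of s and the first j characters of t. dp[i][j] = dp[i-1][j-1]+1 when the i-th and j-th characters match, else max(dp[i-1][j], dp[i][j-1]).
    ·  Y  Y  F  Y  Y  Y  C  L  C  L  L  L
 ·  0  0  0  0  0  0  0  0  0  0  0  0  0
 L  0  0  0  0  0  0  0  0  1  1  1  1  1
 C  0  0  0  0  0  0  0  1  1  2  2  2  2
 L  0  0  0  0  0  0  0  1  2  2  3  3  3
 C  0  0  0  0  0  0  0  1  2  3  3  3  3
 L  0  0  0  0  0  0  0  1  2  3  4  4  4
 L  0  0  0  0  0  0  0  1  2  3  4  5  5
 F  0  0  0  1  1  1  1  1  2  3  4  5  5
 L  0  0  0  1  1  1  1  1  2  3  4  5  6
 Y  0  1  1  1  2  2  2  2  2  3  4  5  6
dp[9][12] = 6. One LCS (by backtracking along matches): CLCLLL.

6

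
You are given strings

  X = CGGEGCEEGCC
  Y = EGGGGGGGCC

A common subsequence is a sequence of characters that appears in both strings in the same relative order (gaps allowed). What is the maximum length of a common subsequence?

6

Let dp[i][j] be the LCS length of the first i characters of X and the first j characters of Y. dp[i][j] = dp[i-1][j-1]+1 when the i-th and j-th characters match, else max(dp[i-1][j], dp[i][j-1]).
    ·  E  G  G  G  G  G  G  G  C  C
 ·  0  0  0  0  0  0  0  0  0  0  0
 C  0  0  0  0  0  0  0  0  0  1  1
 G  0  0  1  1  1  1  1  1  1  1  1
 G  0  0  1  2  2  2  2  2  2  2  2
 E  0  1  1  2  2  2  2  2  2  2  2
 G  0  1  2  2  3  3  3  3  3  3  3
 C  0  1  2  2  3  3  3  3  3  4  4
 E  0  1  2  2  3  3  3  3  3  4  4
 E  0  1  2  2  3  3  3  3  3  4  4
 G  0  1  2  3  3  4  4  4  4  4  4
 C  0  1  2  3  3  4  4  4  4  5  5
 C  0  1  2  3  3  4  4  4  4  5  6
dp[11][10] = 6. One LCS (by backtracking along matches): GGGGCC.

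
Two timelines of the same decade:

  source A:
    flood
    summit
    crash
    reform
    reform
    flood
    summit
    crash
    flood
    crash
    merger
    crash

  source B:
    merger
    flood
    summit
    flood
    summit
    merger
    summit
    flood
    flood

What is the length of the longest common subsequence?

5

Taking flood at source A[1]=source B[2], then summit at source A[2]=source B[3], then flood at source A[6]=source B[4], then summit at source A[7]=source B[7], then flood at source A[9]=source B[9] gives a common subsequence of length 5. Since dp[12][9] = 5, nothing longer is possible.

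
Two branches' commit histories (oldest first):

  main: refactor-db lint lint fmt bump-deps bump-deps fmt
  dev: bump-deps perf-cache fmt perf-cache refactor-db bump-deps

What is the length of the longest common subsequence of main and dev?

2

One common subsequence of length 2: refactor-db [1,5] → bump-deps [6,6]. Since dp[7][6] = 2, nothing longer is possible.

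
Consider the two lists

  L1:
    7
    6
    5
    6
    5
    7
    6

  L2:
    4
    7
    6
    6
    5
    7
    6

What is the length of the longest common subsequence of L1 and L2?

Let dp[i][j] be the LCS length of the first i values of L1 and the first j values of L2. dp[i][j] = dp[i-1][j-1]+1 when the i-th and j-th values match, else max(dp[i-1][j], dp[i][j-1]).
    ·  4  7  6  6  5  7  6
 ·  0  0  0  0  0  0  0  0
 7  0  0  1  1  1  1  1  1
 6  0  0  1  2  2  2  2  2
 5  0  0  1  2  2  3  3  3
 6  0  0  1  2  3  3  3  4
 5  0  0  1  2  3  4  4  4
 7  0  0  1  2  3  4  5  5
 6  0  0  1  2  3  4  5  6
dp[7][7] = 6. One LCS (by backtracking along matches): 7, 6, 6, 5, 7, 6.

6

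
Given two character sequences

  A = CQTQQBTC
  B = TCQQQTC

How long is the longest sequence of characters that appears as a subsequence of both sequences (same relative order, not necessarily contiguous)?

6

One common subsequence of length 6: C [1,2], then Q [2,3], then Q [4,4], then Q [5,5], then T [7,6], then C [8,7]. dp[8][7] = 6 confirms this is the maximum.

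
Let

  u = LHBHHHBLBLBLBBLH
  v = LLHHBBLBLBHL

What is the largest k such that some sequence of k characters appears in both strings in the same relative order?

10

Match L at u[1]=v[2] → H at u[5]=v[3] → H at u[6]=v[4] → B at u[7]=v[5] → B at u[9]=v[6] → L at u[10]=v[7] → B at u[11]=v[8] → L at u[12]=v[9] → B at u[13]=v[10] → L at u[15]=v[12] — 10 characters in the same relative order in both, and the DP table's final entry dp[16][12] is also 10, so no common subsequence is longer.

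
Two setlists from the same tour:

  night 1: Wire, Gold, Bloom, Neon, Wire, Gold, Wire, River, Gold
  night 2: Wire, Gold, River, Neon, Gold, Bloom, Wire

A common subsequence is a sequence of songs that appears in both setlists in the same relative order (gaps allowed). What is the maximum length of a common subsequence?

5

Pick Wire at night 1[1]=night 2[1]; then Gold at night 1[2]=night 2[2]; then Neon at night 1[4]=night 2[4]; then Gold at night 1[6]=night 2[5]; then Wire at night 1[7]=night 2[7]; all 5 songs appear in both, in order. Since dp[9][7] = 5, nothing longer is possible.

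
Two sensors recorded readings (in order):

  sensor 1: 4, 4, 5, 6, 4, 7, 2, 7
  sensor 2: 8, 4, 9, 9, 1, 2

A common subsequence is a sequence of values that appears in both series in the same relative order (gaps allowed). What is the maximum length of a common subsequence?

2

Let dp[i][j] be the LCS length of the first i values of sensor 1 and the first j values of sensor 2. dp[i][j] = dp[i-1][j-1]+1 when the i-th and j-th values match, else max(dp[i-1][j], dp[i][j-1]).
    ·  8  4  9  9  1  2
 ·  0  0  0  0  0  0  0
 4  0  0  1  1  1  1  1
 4  0  0  1  1  1  1  1
 5  0  0  1  1  1  1  1
 6  0  0  1  1  1  1  1
 4  0  0  1  1  1  1  1
 7  0  0  1  1  1  1  1
 2  0  0  1  1  1  1  2
 7  0  0  1  1  1  1  2
dp[8][6] = 2. One LCS (by backtracking along matches): 4, 2.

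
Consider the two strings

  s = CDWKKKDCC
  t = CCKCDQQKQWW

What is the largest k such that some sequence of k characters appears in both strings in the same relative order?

Let dp[i][j] be the LCS length of the first i characters of s and the first j characters of t. dp[i][j] = dp[i-1][j-1]+1 when the i-th and j-th characters match, else max(dp[i-1][j], dp[i][j-1]).
    ·  C  C  K  C  D  Q  Q  K  Q  W  W
 ·  0  0  0  0  0  0  0  0  0  0  0  0
 C  0  1  1  1  1  1  1  1  1  1  1  1
 D  0  1  1  1  1  2  2  2  2  2  2  2
 W  0  1  1  1  1  2  2  2  2  2  3  3
 K  0  1  1  2  2  2  2  2  3  3  3  3
 K  0  1  1  2  2  2  2  2  3  3  3  3
 K  0  1  1  2  2  2  2  2  3  3  3  3
 D  0  1  1  2  2  3  3  3  3  3  3  3
 C  0  1  2  2  3  3  3  3  3  3  3  3
 C  0  1  2  2  3  3  3  3  3  3  3  3
dp[9][11] = 3. One LCS (by backtracking along matches): CDW.

3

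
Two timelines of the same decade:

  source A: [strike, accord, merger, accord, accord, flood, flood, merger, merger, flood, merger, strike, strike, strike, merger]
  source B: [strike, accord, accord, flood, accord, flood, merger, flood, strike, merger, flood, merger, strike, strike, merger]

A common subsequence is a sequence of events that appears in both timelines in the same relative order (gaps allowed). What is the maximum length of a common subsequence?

One common subsequence of length 12: strike [1,1], accord [2,2], accord [4,3], accord [5,5], flood [6,6], flood [7,8], merger [9,10], flood [10,11], merger [11,12], strike [13,13], strike [14,14], merger [15,15]. The LCS DP gives dp[15][15] = 12, so this is optimal.

12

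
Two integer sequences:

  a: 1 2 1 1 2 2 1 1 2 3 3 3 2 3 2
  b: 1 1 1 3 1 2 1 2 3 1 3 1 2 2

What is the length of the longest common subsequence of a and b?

Match 1 [1,2]; then 1 [3,3]; then 1 [4,5]; then 2 [6,6]; then 1 [8,7]; then 2 [9,8]; then 3 [10,9]; then 3 [11,11]; then 2 [13,13]; then 2 [15,14] — 10 values in the same relative order in both. dp[15][14] = 10 confirms this is the maximum.

10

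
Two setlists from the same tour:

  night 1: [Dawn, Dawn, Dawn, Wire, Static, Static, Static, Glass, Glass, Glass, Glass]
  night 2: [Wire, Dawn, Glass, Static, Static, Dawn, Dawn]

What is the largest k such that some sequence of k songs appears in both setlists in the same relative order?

One common subsequence of length 3: Dawn at night 1[1]=night 2[2] → Dawn at night 1[2]=night 2[6] → Dawn at night 1[3]=night 2[7]. dp[11][7] = 3 confirms this is the maximum.

3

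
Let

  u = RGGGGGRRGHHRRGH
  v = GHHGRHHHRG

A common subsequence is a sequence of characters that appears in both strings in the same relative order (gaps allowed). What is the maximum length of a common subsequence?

Pick G [2,1] → G [6,4] → R [7,5] → H [10,7] → H [11,8] → R [13,9] → G [14,10]; all 7 characters appear in both, in order. The LCS DP gives dp[15][10] = 7, so this is optimal.

7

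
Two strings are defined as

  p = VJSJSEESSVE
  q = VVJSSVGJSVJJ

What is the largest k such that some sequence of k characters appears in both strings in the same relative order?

Let dp[i][j] be the LCS length of the first i characters of p and the first j characters of q. dp[i][j] = dp[i-1][j-1]+1 when the i-th and j-th characters match, else max(dp[i-1][j], dp[i][j-1]).
    ·  V  V  J  S  S  V  G  J  S  V  J  J
 ·  0  0  0  0  0  0  0  0  0  0  0  0  0
 V  0  1  1  1  1  1  1  1  1  1  1  1  1
 J  0  1  1  2  2  2  2  2  2  2  2  2  2
 S  0  1  1  2  3  3  3  3  3  3  3  3  3
 J  0  1  1  2  3  3  3  3  4  4  4  4  4
 S  0  1  1  2  3  4  4  4  4  5  5  5  5
 E  0  1  1  2  3  4  4  4  4  5  5  5  5
 E  0  1  1  2  3  4  4  4  4  5  5  5  5
 S  0  1  1  2  3  4  4  4  4  5  5  5  5
 S  0  1  1  2  3  4  4  4  4  5  5  5  5
 V  0  1  2  2  3  4  5  5  5  5  6  6  6
 E  0  1  2  2  3  4  5  5  5  5  6  6  6
dp[11][12] = 6. One LCS (by backtracking along matches): VJSJSV.

6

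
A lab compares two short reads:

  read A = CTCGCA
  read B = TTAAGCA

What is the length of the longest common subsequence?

Let dp[i][j] be the LCS length of the first i bases of read A and the first j bases of read B. dp[i][j] = dp[i-1][j-1]+1 when the i-th and j-th bases match, else max(dp[i-1][j], dp[i][j-1]).
    ·  T  T  A  A  G  C  A
 ·  0  0  0  0  0  0  0  0
 C  0  0  0  0  0  0  1  1
 T  0  1  1  1  1  1  1  1
 C  0  1  1  1  1  1  2  2
 G  0  1  1  1  1  2  2  2
 C  0  1  1  1  1  2  3  3
 A  0  1  1  2  2  2  3  4
dp[6][7] = 4. One LCS (by backtracking along matches): TGCA.

4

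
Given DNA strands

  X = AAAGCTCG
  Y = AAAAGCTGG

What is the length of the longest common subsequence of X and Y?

7

Taking A at X[1]=Y[2], then A at X[2]=Y[3], then A at X[3]=Y[4], then G at X[4]=Y[5], then C at X[5]=Y[6], then T at X[6]=Y[7], then G at X[8]=Y[9] gives a common subsequence of length 7, and the DP table's final entry dp[8][9] is also 7, so no common subsequence is longer.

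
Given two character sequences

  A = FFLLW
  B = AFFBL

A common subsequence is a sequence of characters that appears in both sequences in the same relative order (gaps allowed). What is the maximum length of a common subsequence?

One common subsequence of length 3: F at A[1]=B[2], then F at A[2]=B[3], then L at A[4]=B[5]. Since dp[5][5] = 3, nothing longer is possible.

3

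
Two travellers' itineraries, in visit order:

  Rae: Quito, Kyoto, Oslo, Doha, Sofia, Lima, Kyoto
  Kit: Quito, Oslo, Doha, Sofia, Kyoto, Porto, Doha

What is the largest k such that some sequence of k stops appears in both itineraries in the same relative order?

5

Match Quito [1,1] → Oslo [3,2] → Doha [4,3] → Sofia [5,4] → Kyoto [7,5] — 5 stops in the same relative order in both, and the DP table's final entry dp[7][7] is also 5, so no common subsequence is longer.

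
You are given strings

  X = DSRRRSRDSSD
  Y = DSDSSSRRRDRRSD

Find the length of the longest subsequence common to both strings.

Taking D (X #1, Y #3), then S (X #2, Y #6), then R (X #3, Y #8), then R (X #4, Y #9), then R (X #5, Y #11), then R (X #7, Y #12), then S (X #10, Y #13), then D (X #11, Y #14) gives a common subsequence of length 8. Since dp[11][14] = 8, nothing longer is possible.

8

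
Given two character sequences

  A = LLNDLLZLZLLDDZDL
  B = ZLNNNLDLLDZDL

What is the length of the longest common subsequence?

9

One common subsequence of length 9: L (A #1, B #2), then L (A #2, B #6), then D (A #4, B #7), then L (A #10, B #8), then L (A #11, B #9), then D (A #13, B #10), then Z (A #14, B #11), then D (A #15, B #12), then L (A #16, B #13). The LCS DP gives dp[16][13] = 9, so this is optimal.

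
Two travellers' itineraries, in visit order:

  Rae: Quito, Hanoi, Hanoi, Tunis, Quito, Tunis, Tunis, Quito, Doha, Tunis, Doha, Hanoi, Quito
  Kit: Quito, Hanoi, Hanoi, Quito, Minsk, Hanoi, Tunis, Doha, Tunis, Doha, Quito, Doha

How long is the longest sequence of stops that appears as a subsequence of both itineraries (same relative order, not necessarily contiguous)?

9

Match Quito at Rae[1]=Kit[1], Hanoi at Rae[2]=Kit[2], Hanoi at Rae[3]=Kit[3], Quito at Rae[5]=Kit[4], Tunis at Rae[7]=Kit[7], Doha at Rae[9]=Kit[8], Tunis at Rae[10]=Kit[9], Doha at Rae[11]=Kit[10], Quito at Rae[13]=Kit[11] — 9 stops in the same relative order in both. Since dp[13][12] = 9, nothing longer is possible.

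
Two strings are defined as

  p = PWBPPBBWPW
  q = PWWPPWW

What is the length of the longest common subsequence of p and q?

6

Let dp[i][j] be the LCS length of the first i characters of p and the first j characters of q. dp[i][j] = dp[i-1][j-1]+1 when the i-th and j-th characters match, else max(dp[i-1][j], dp[i][j-1]).
    ·  P  W  W  P  P  W  W
 ·  0  0  0  0  0  0  0  0
 P  0  1  1  1  1  1  1  1
 W  0  1  2  2  2  2  2  2
 B  0  1  2  2  2  2  2  2
 P  0  1  2  2  3  3  3  3
 P  0  1  2  2  3  4  4  4
 B  0  1  2  2  3  4  4  4
 B  0  1  2  2  3  4  4  4
 W  0  1  2  3  3  4  5  5
 P  0  1  2  3  4  4  5  5
 W  0  1  2  3  4  4  5  6
dp[10][7] = 6. One LCS (by backtracking along matches): PWPPWW.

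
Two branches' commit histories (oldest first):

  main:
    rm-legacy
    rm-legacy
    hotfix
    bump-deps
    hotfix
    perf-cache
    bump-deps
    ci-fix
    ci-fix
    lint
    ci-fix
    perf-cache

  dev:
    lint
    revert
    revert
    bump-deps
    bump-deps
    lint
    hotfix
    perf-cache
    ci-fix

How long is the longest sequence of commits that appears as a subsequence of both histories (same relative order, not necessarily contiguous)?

Pick bump-deps at main[4]=dev[5] → hotfix at main[5]=dev[7] → perf-cache at main[6]=dev[8] → ci-fix at main[11]=dev[9]; all 4 commits appear in both, in order. The LCS DP gives dp[12][9] = 4, so this is optimal.

4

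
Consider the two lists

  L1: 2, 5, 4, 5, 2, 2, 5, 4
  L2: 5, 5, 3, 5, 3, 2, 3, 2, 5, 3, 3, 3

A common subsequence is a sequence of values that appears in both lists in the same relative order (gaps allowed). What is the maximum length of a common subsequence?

5

Match 5 [2,2], then 5 [4,4], then 2 [5,6], then 2 [6,8], then 5 [7,9] — 5 values in the same relative order in both, and the DP table's final entry dp[8][12] is also 5, so no common subsequence is longer.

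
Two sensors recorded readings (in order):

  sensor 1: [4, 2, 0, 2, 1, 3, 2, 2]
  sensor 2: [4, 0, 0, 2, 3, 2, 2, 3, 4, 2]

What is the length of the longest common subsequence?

6

Match 4 at sensor 1[1]=sensor 2[1]; then 0 at sensor 1[3]=sensor 2[3]; then 2 at sensor 1[4]=sensor 2[4]; then 3 at sensor 1[6]=sensor 2[5]; then 2 at sensor 1[7]=sensor 2[7]; then 2 at sensor 1[8]=sensor 2[10] — 6 values in the same relative order in both. The LCS DP gives dp[8][10] = 6, so this is optimal.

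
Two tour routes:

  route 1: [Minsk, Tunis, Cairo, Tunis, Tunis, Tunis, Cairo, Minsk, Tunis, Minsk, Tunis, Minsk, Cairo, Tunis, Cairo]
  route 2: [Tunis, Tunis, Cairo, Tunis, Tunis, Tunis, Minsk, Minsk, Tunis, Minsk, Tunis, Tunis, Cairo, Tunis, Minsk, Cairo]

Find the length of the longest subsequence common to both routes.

12

Match Tunis at route 1[2]=route 2[2], then Cairo at route 1[3]=route 2[3], then Tunis at route 1[4]=route 2[4], then Tunis at route 1[5]=route 2[5], then Tunis at route 1[6]=route 2[6], then Minsk at route 1[8]=route 2[8], then Tunis at route 1[9]=route 2[9], then Minsk at route 1[10]=route 2[10], then Tunis at route 1[11]=route 2[12], then Cairo at route 1[13]=route 2[13], then Tunis at route 1[14]=route 2[14], then Cairo at route 1[15]=route 2[16] — 12 stops in the same relative order in both. dp[15][16] = 12 confirms this is the maximum.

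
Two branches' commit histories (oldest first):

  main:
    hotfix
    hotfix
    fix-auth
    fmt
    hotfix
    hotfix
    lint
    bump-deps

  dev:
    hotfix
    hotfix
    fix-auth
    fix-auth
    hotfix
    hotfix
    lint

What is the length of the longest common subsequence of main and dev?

Taking hotfix at main[1]=dev[1] → hotfix at main[2]=dev[2] → fix-auth at main[3]=dev[4] → hotfix at main[5]=dev[5] → hotfix at main[6]=dev[6] → lint at main[7]=dev[7] gives a common subsequence of length 6, and the DP table's final entry dp[8][7] is also 6, so no common subsequence is longer.

6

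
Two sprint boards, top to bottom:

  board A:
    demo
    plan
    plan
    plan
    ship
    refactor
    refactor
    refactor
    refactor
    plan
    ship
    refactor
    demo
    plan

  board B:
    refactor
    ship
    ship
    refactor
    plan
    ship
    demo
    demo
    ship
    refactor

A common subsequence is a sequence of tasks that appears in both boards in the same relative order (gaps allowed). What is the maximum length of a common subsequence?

Match ship [5,3]; then refactor [9,4]; then plan [10,5]; then ship [11,9]; then refactor [12,10] — 5 tasks in the same relative order in both. dp[14][10] = 5 confirms this is the maximum.

5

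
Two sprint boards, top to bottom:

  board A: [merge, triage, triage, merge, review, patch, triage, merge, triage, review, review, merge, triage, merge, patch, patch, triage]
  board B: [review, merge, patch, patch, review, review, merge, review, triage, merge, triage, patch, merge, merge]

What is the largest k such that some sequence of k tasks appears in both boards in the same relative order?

One common subsequence of length 8: merge at board A[1]=board B[2] → merge at board A[4]=board B[7] → review at board A[5]=board B[8] → triage at board A[7]=board B[9] → merge at board A[8]=board B[10] → triage at board A[9]=board B[11] → merge at board A[12]=board B[13] → merge at board A[14]=board B[14]. dp[17][14] = 8 confirms this is the maximum.

8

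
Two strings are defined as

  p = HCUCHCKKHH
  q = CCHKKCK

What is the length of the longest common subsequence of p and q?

One common subsequence of length 5: C at p[2]=q[1], C at p[4]=q[2], H at p[5]=q[3], C at p[6]=q[6], K at p[8]=q[7], and the DP table's final entry dp[10][7] is also 5, so no common subsequence is longer.

5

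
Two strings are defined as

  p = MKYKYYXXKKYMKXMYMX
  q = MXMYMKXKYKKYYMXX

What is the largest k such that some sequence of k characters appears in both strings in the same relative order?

10

One common subsequence of length 10: M (p #1, q #5); then K (p #2, q #6); then K (p #4, q #8); then Y (p #6, q #9); then K (p #9, q #10); then K (p #10, q #11); then Y (p #11, q #13); then M (p #12, q #14); then X (p #14, q #15); then X (p #18, q #16). Since dp[18][16] = 10, nothing longer is possible.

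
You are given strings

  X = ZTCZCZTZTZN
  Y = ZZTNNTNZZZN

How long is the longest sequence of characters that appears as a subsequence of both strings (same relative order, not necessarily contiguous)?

6

Let dp[i][j] be the LCS length of the first i characters of X and the first j characters of Y. dp[i][j] = dp[i-1][j-1]+1 when the i-th and j-th characters match, else max(dp[i-1][j], dp[i][j-1]).
    ·  Z  Z  T  N  N  T  N  Z  Z  Z  N
 ·  0  0  0  0  0  0  0  0  0  0  0  0
 Z  0  1  1  1  1  1  1  1  1  1  1  1
 T  0  1  1  2  2  2  2  2  2  2  2  2
 C  0  1  1  2  2  2  2  2  2  2  2  2
 Z  0  1  2  2  2  2  2  2  3  3  3  3
 C  0  1  2  2  2  2  2  2  3  3  3  3
 Z  0  1  2  2  2  2  2  2  3  4  4  4
 T  0  1  2  3  3  3  3  3  3  4  4  4
 Z  0  1  2  3  3  3  3  3  4  4  5  5
 T  0  1  2  3  3  3  4  4  4  4  5  5
 Z  0  1  2  3  3  3  4  4  5  5  5  5
 N  0  1  2  3  4  4  4  5  5  5  5  6
dp[11][11] = 6. One LCS (by backtracking along matches): ZTZZZN.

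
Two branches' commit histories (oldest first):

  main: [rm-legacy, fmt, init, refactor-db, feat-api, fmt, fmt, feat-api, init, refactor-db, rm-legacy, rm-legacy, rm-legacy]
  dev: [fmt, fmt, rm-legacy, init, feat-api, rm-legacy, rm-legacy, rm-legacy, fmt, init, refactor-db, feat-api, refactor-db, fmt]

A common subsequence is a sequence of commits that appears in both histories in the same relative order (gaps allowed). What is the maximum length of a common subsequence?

6

Taking rm-legacy (main #1, dev #8); then fmt (main #2, dev #9); then init (main #3, dev #10); then refactor-db (main #4, dev #11); then feat-api (main #5, dev #12); then fmt (main #7, dev #14) gives a common subsequence of length 6, and the DP table's final entry dp[13][14] is also 6, so no common subsequence is longer.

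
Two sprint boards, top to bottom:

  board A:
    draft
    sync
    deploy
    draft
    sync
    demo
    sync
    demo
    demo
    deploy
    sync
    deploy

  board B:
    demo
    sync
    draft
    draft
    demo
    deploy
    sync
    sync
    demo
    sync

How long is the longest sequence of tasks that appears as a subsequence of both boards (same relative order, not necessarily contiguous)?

Match draft at board A[1]=board B[4] → deploy at board A[3]=board B[6] → sync at board A[5]=board B[7] → sync at board A[7]=board B[8] → demo at board A[9]=board B[9] → sync at board A[11]=board B[10] — 6 tasks in the same relative order in both. Since dp[12][10] = 6, nothing longer is possible.

6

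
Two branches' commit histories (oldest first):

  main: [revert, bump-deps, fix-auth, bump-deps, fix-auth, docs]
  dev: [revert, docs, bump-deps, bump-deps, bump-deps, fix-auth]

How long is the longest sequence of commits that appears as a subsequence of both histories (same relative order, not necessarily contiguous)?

4

One common subsequence of length 4: revert (main #1, dev #1) → bump-deps (main #2, dev #4) → bump-deps (main #4, dev #5) → fix-auth (main #5, dev #6). Since dp[6][6] = 4, nothing longer is possible.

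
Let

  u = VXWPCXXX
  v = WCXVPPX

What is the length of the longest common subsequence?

4

Let dp[i][j] be the LCS length of the first i characters of u and the first j characters of v. dp[i][j] = dp[i-1][j-1]+1 when the i-th and j-th characters match, else max(dp[i-1][j], dp[i][j-1]).
    ·  W  C  X  V  P  P  X
 ·  0  0  0  0  0  0  0  0
 V  0  0  0  0  1  1  1  1
 X  0  0  0  1  1  1  1  2
 W  0  1  1  1  1  1  1  2
 P  0  1  1  1  1  2  2  2
 C  0  1  2  2  2  2  2  2
 X  0  1  2  3  3  3  3  3
 X  0  1  2  3  3  3  3  4
 X  0  1  2  3  3  3  3  4
dp[8][7] = 4. One LCS (by backtracking along matches): WCXX.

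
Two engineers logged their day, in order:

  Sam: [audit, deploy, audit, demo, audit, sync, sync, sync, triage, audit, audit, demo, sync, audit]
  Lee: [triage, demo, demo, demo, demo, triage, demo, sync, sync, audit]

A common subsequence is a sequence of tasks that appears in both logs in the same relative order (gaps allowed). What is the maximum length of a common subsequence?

Pick demo (Sam #4, Lee #5) → triage (Sam #9, Lee #6) → demo (Sam #12, Lee #7) → sync (Sam #13, Lee #9) → audit (Sam #14, Lee #10); all 5 tasks appear in both, in order, and the DP table's final entry dp[14][10] is also 5, so no common subsequence is longer.

5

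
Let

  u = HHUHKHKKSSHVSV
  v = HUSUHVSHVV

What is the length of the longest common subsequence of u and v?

7

One common subsequence of length 7: H (u #1, v #1), U (u #3, v #4), H (u #4, v #5), S (u #10, v #7), H (u #11, v #8), V (u #12, v #9), V (u #14, v #10). Since dp[14][10] = 7, nothing longer is possible.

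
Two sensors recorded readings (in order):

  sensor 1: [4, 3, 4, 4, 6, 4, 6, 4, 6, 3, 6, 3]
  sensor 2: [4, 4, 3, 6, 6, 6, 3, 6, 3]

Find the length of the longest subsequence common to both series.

Let dp[i][j] be the LCS length of the first i values of sensor 1 and the first j values of sensor 2. dp[i][j] = dp[i-1][j-1]+1 when the i-th and j-th values match, else max(dp[i-1][j], dp[i][j-1]).
    ·  4  4  3  6  6  6  3  6  3
 ·  0  0  0  0  0  0  0  0  0  0
 4  0  1  1  1  1  1  1  1  1  1
 3  0  1  1  2  2  2  2  2  2  2
 4  0  1  2  2  2  2  2  2  2  2
 4  0  1  2  2  2  2  2  2  2  2
 6  0  1  2  2  3  3  3  3  3  3
 4  0  1  2  2  3  3  3  3  3  3
 6  0  1  2  2  3  4  4  4  4  4
 4  0  1  2  2  3  4  4  4  4  4
 6  0  1  2  2  3  4  5  5  5  5
 3  0  1  2  3  3  4  5  6  6  6
 6  0  1  2  3  4  4  5  6  7  7
 3  0  1  2  3  4  4  5  6  7  8
dp[12][9] = 8. One LCS (by backtracking along matches): 4, 3, 6, 6, 6, 3, 6, 3.

8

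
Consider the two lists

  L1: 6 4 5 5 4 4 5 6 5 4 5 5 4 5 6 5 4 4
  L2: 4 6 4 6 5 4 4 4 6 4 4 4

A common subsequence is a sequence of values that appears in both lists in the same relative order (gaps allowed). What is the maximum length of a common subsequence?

One common subsequence of length 9: 6 [1,2] → 4 [2,3] → 5 [3,5] → 4 [5,7] → 4 [6,8] → 6 [8,9] → 4 [13,10] → 4 [17,11] → 4 [18,12], and the DP table's final entry dp[18][12] is also 9, so no common subsequence is longer.

9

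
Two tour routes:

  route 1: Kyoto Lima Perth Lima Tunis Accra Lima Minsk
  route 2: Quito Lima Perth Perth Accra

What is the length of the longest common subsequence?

One common subsequence of length 3: Lima [2,2], Perth [3,4], Accra [6,5], and the DP table's final entry dp[8][5] is also 3, so no common subsequence is longer.

3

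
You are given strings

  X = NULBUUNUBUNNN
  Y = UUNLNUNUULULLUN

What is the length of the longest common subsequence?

Match N [1,5], then U [2,6], then U [5,8], then U [6,9], then U [8,11], then U [10,14], then N [13,15] — 7 characters in the same relative order in both. The LCS DP gives dp[13][15] = 7, so this is optimal.

7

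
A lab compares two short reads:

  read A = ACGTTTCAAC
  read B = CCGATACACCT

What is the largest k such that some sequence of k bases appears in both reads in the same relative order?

Match C [2,2], then G [3,3], then T [4,5], then C [7,7], then A [8,8], then C [10,10] — 6 bases in the same relative order in both. The LCS DP gives dp[10][11] = 6, so this is optimal.

6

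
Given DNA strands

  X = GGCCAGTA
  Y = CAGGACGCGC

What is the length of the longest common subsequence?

5

Let dp[i][j] be the LCS length of the first i bases of X and the first j bases of Y. dp[i][j] = dp[i-1][j-1]+1 when the i-th and j-th bases match, else max(dp[i-1][j], dp[i][j-1]).
    ·  C  A  G  G  A  C  G  C  G  C
 ·  0  0  0  0  0  0  0  0  0  0  0
 G  0  0  0  1  1  1  1  1  1  1  1
 G  0  0  0  1  2  2  2  2  2  2  2
 C  0  1  1  1  2  2  3  3  3  3  3
 C  0  1  1  1  2  2  3  3  4  4  4
 A  0  1  2  2  2  3  3  3  4  4  4
 G  0  1  2  3  3  3  3  4  4  5  5
 T  0  1  2  3  3  3  3  4  4  5  5
 A  0  1  2  3  3  4  4  4  4  5  5
dp[8][10] = 5. One LCS (by backtracking along matches): GGCCG.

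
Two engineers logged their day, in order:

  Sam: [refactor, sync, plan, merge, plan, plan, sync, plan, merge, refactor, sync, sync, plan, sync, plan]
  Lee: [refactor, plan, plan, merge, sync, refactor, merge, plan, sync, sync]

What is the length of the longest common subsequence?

Taking refactor (Sam #1, Lee #1), plan (Sam #3, Lee #3), merge (Sam #4, Lee #4), sync (Sam #7, Lee #5), plan (Sam #8, Lee #8), sync (Sam #12, Lee #9), sync (Sam #14, Lee #10) gives a common subsequence of length 7. The LCS DP gives dp[15][10] = 7, so this is optimal.

7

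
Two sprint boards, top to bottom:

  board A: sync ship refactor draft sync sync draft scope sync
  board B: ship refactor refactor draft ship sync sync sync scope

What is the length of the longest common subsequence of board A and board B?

6

One common subsequence of length 6: ship (board A #2, board B #1); then refactor (board A #3, board B #3); then draft (board A #4, board B #4); then sync (board A #5, board B #7); then sync (board A #6, board B #8); then scope (board A #8, board B #9). dp[9][9] = 6 confirms this is the maximum.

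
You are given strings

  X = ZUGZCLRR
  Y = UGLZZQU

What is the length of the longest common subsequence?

One common subsequence of length 3: U at X[2]=Y[1], G at X[3]=Y[2], Z at X[4]=Y[5]. dp[8][7] = 3 confirms this is the maximum.

3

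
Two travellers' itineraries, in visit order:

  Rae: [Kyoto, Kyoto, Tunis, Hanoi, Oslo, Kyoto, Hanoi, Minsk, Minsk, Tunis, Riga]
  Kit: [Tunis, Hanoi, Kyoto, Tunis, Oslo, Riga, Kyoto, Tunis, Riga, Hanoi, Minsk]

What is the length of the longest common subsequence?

One common subsequence of length 6: Kyoto at Rae[2]=Kit[3], Tunis at Rae[3]=Kit[4], Oslo at Rae[5]=Kit[5], Kyoto at Rae[6]=Kit[7], Hanoi at Rae[7]=Kit[10], Minsk at Rae[9]=Kit[11]. Since dp[11][11] = 6, nothing longer is possible.

6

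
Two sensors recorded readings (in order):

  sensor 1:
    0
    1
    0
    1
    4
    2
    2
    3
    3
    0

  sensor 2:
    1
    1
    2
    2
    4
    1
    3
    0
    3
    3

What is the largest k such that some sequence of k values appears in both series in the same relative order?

6

One common subsequence of length 6: 1 [2,1]; then 1 [4,2]; then 2 [6,3]; then 2 [7,4]; then 3 [8,9]; then 3 [9,10]. Since dp[10][10] = 6, nothing longer is possible.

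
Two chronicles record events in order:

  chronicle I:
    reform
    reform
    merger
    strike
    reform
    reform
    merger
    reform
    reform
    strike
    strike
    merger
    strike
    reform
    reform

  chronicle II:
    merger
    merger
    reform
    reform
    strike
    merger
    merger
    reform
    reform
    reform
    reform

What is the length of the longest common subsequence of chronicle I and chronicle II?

Match reform [1,3], reform [2,4], merger [3,6], merger [7,7], reform [8,8], reform [9,9], reform [14,10], reform [15,11] — 8 events in the same relative order in both. Since dp[15][11] = 8, nothing longer is possible.

8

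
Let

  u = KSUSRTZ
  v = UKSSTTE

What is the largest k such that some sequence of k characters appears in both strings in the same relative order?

Match K [1,2], S [2,3], S [4,4], T [6,6] — 4 characters in the same relative order in both. dp[7][7] = 4 confirms this is the maximum.

4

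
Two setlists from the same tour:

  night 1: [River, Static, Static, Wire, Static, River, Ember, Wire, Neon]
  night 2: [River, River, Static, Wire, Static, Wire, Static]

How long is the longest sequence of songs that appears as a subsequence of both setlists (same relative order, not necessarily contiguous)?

5

Taking River (night 1 #1, night 2 #2), Static (night 1 #2, night 2 #3), Static (night 1 #3, night 2 #5), Wire (night 1 #4, night 2 #6), Static (night 1 #5, night 2 #7) gives a common subsequence of length 5. The LCS DP gives dp[9][7] = 5, so this is optimal.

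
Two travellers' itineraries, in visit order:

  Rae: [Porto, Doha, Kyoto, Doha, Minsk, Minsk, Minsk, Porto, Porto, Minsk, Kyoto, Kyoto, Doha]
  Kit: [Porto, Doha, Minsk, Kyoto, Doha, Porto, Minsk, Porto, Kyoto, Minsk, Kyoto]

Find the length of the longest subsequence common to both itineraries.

Pick Porto (Rae #1, Kit #1); then Doha (Rae #2, Kit #2); then Kyoto (Rae #3, Kit #4); then Doha (Rae #4, Kit #5); then Minsk (Rae #7, Kit #7); then Porto (Rae #8, Kit #8); then Minsk (Rae #10, Kit #10); then Kyoto (Rae #12, Kit #11); all 8 stops appear in both, in order, and the DP table's final entry dp[13][11] is also 8, so no common subsequence is longer.

8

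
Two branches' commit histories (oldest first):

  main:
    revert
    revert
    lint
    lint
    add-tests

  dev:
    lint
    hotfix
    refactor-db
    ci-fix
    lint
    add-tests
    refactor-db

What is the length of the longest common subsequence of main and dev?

One common subsequence of length 3: lint at main[3]=dev[1]; then lint at main[4]=dev[5]; then add-tests at main[5]=dev[6], and the DP table's final entry dp[5][7] is also 3, so no common subsequence is longer.

3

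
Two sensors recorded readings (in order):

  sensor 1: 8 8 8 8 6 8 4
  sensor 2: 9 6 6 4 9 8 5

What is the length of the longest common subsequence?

2

One common subsequence of length 2: 6 (sensor 1 #5, sensor 2 #3), then 8 (sensor 1 #6, sensor 2 #6). The LCS DP gives dp[7][7] = 2, so this is optimal.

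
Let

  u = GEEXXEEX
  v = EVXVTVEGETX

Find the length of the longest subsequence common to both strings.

One common subsequence of length 5: E at u[2]=v[1], X at u[4]=v[3], E at u[6]=v[7], E at u[7]=v[9], X at u[8]=v[11]. The LCS DP gives dp[8][11] = 5, so this is optimal.

5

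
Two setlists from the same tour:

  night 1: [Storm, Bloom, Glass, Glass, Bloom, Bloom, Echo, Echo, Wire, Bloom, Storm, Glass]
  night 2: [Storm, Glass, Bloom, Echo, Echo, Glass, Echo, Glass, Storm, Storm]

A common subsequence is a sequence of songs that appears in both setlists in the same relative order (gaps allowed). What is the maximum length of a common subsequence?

6

Taking Storm at night 1[1]=night 2[1] → Glass at night 1[4]=night 2[2] → Bloom at night 1[5]=night 2[3] → Echo at night 1[7]=night 2[5] → Echo at night 1[8]=night 2[7] → Storm at night 1[11]=night 2[10] gives a common subsequence of length 6. Since dp[12][10] = 6, nothing longer is possible.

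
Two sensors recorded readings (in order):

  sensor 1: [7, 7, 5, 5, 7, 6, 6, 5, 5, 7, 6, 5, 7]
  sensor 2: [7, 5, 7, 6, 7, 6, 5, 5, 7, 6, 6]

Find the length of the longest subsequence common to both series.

Let dp[i][j] be the LCS length of the first i values of sensor 1 and the first j values of sensor 2. dp[i][j] = dp[i-1][j-1]+1 when the i-th and j-th values match, else max(dp[i-1][j], dp[i][j-1]).
    ·  7  5  7  6  7  6  5  5  7  6  6
 ·  0  0  0  0  0  0  0  0  0  0  0  0
 7  0  1  1  1  1  1  1  1  1  1  1  1
 7  0  1  1  2  2  2  2  2  2  2  2  2
 5  0  1  2  2  2  2  2  3  3  3  3  3
 5  0  1  2  2  2  2  2  3  4  4  4  4
 7  0  1  2  3  3  3  3  3  4  5  5  5
 6  0  1  2  3  4  4  4  4  4  5  6  6
 6  0  1  2  3  4  4  5  5  5  5  6  7
 5  0  1  2  3  4  4  5  6  6  6  6  7
 5  0  1  2  3  4  4  5  6  7  7  7  7
 7  0  1  2  3  4  5  5  6  7  8  8  8
 6  0  1  2  3  4  5  6  6  7  8  9  9
 5  0  1  2  3  4  5  6  7  7  8  9  9
 7  0  1  2  3  4  5  6  7  7  8  9  9
dp[13][11] = 9. One LCS (by backtracking along matches): 7, 5, 7, 6, 6, 5, 5, 7, 6.

9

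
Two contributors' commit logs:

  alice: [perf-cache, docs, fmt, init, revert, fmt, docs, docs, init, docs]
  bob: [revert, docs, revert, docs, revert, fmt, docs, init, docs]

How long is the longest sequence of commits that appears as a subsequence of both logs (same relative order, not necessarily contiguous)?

6

One common subsequence of length 6: docs (alice #2, bob #4), then revert (alice #5, bob #5), then fmt (alice #6, bob #6), then docs (alice #8, bob #7), then init (alice #9, bob #8), then docs (alice #10, bob #9), and the DP table's final entry dp[10][9] is also 6, so no common subsequence is longer.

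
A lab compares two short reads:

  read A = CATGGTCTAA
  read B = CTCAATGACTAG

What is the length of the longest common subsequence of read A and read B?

7

Let dp[i][j] be the LCS length of the first i bases of read A and the first j bases of read B. dp[i][j] = dp[i-1][j-1]+1 when the i-th and j-th bases match, else max(dp[i-1][j], dp[i][j-1]).
    ·  C  T  C  A  A  T  G  A  C  T  A  G
 ·  0  0  0  0  0  0  0  0  0  0  0  0  0
 C  0  1  1  1  1  1  1  1  1  1  1  1  1
 A  0  1  1  1  2  2  2  2  2  2  2  2  2
 T  0  1  2  2  2  2  3  3  3  3  3  3  3
 G  0  1  2  2  2  2  3  4  4  4  4  4  4
 G  0  1  2  2  2  2  3  4  4  4  4  4  5
 T  0  1  2  2  2  2  3  4  4  4  5  5  5
 C  0  1  2  3  3  3  3  4  4  5  5  5  5
 T  0  1  2  3  3  3  4  4  4  5  6  6  6
 A  0  1  2  3  4  4  4  4  5  5  6  7  7
 A  0  1  2  3  4  5  5  5  5  5  6  7  7
dp[10][12] = 7. One LCS (by backtracking along matches): CATGCTA.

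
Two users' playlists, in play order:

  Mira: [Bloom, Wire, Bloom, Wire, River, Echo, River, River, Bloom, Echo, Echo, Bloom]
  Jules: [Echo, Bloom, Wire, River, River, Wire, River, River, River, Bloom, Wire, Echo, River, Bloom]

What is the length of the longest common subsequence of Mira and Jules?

9

Pick Bloom at Mira[1]=Jules[2] → Wire at Mira[2]=Jules[3] → Wire at Mira[4]=Jules[6] → River at Mira[5]=Jules[7] → River at Mira[7]=Jules[8] → River at Mira[8]=Jules[9] → Bloom at Mira[9]=Jules[10] → Echo at Mira[10]=Jules[12] → Bloom at Mira[12]=Jules[14]; all 9 songs appear in both, in order. The LCS DP gives dp[12][14] = 9, so this is optimal.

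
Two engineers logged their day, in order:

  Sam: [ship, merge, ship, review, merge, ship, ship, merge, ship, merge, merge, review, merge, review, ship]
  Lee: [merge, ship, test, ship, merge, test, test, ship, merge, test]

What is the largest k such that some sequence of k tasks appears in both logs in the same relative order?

Match merge at Sam[2]=Lee[1] → ship at Sam[3]=Lee[2] → ship at Sam[7]=Lee[4] → merge at Sam[8]=Lee[5] → ship at Sam[9]=Lee[8] → merge at Sam[10]=Lee[9] — 6 tasks in the same relative order in both. The LCS DP gives dp[15][10] = 6, so this is optimal.

6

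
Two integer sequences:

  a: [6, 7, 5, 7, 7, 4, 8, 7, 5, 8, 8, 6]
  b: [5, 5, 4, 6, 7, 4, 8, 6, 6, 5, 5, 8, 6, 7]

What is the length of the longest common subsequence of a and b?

Match 6 [1,4], then 7 [5,5], then 4 [6,6], then 8 [7,7], then 5 [9,11], then 8 [11,12], then 6 [12,13] — 7 values in the same relative order in both, and the DP table's final entry dp[12][14] is also 7, so no common subsequence is longer.

7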